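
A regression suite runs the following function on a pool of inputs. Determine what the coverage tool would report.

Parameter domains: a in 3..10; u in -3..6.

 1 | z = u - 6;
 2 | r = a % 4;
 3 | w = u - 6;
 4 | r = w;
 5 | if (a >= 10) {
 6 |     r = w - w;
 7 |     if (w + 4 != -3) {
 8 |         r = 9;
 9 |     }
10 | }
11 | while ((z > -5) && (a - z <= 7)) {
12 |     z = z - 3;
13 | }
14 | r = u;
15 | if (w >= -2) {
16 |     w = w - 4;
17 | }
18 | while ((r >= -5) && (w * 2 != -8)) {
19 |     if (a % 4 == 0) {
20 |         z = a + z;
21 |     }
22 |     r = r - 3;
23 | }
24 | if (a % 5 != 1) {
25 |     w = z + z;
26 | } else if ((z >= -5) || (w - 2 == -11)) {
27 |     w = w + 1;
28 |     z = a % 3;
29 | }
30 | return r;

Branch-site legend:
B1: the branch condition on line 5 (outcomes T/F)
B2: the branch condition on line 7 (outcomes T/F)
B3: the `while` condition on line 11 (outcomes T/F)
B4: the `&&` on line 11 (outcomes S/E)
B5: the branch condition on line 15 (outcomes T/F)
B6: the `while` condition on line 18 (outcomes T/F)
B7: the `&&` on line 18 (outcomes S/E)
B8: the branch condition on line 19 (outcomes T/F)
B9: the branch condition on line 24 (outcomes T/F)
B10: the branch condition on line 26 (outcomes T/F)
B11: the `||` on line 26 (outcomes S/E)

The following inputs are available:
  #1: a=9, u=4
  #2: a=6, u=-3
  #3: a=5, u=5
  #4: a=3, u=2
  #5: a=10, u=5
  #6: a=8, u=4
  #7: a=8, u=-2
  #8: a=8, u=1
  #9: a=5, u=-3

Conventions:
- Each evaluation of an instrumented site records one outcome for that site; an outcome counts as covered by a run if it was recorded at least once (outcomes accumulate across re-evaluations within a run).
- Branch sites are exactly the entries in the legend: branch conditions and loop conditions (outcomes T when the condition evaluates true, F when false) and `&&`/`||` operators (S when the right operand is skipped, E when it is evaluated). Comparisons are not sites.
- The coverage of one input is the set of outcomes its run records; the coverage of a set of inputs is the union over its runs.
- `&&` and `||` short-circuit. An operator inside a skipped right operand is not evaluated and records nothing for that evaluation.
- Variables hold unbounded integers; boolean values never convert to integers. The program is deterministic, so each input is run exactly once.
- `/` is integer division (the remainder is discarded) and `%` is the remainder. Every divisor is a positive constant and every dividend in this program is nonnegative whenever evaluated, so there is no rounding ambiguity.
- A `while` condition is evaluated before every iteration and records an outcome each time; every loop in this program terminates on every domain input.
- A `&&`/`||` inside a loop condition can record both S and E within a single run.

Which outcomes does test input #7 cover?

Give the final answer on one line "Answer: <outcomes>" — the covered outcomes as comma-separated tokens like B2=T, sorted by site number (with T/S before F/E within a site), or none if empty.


Tracing the run of input #7 (a=8, u=-2):
  B1->F, B4->S, B3->F, B5->F, B7->E, B6->T, B8->T, B7->E, B6->T, B8->T
  B7->S, B6->F, B9->T
as a set, this run covers: B1=F, B3=F, B4=S, B5=F, B6=T, B6=F, B7=S, B7=E, B8=T, B9=T
Answer: B1=F, B3=F, B4=S, B5=F, B6=T, B6=F, B7=S, B7=E, B8=T, B9=T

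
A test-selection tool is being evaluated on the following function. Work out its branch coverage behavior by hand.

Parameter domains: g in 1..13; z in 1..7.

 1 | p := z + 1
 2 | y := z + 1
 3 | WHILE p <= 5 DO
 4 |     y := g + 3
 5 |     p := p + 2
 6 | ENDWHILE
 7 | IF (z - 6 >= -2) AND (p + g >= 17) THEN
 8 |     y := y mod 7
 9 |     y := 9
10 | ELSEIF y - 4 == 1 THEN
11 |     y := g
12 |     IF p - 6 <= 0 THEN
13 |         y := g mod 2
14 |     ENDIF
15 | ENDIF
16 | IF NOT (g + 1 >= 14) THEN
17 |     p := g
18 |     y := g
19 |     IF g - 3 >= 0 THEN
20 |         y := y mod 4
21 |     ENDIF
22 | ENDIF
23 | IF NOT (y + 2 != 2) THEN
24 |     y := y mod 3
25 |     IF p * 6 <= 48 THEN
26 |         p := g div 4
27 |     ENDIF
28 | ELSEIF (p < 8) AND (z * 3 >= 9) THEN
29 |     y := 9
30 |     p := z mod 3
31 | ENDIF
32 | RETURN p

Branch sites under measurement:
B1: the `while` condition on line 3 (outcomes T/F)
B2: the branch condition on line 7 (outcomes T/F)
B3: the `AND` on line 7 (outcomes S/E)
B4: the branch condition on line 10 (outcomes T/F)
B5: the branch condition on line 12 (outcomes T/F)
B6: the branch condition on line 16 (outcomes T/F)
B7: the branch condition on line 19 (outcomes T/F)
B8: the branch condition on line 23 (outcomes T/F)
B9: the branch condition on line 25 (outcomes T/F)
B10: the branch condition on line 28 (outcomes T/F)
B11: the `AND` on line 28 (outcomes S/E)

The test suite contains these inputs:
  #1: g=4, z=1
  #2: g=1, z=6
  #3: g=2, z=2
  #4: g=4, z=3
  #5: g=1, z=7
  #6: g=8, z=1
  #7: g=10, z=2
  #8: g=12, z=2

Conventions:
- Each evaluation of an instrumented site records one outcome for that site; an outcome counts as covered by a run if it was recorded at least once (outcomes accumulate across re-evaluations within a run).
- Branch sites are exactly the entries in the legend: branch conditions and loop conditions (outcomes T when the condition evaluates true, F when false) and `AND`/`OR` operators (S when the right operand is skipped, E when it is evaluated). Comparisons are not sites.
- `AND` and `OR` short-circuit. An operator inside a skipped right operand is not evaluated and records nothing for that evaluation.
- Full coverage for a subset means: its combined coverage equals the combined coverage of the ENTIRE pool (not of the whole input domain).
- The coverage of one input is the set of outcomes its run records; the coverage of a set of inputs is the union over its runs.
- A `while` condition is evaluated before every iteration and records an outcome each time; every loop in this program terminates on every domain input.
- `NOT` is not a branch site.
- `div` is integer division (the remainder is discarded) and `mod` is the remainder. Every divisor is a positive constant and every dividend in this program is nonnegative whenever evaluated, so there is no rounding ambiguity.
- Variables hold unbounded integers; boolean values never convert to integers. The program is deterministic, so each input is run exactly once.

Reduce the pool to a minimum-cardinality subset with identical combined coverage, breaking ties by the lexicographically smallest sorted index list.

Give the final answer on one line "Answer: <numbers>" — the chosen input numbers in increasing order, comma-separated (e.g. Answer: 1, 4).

run #1 (g=4, z=1) runs B1->T, B1->T, B1->F, B3->S, B2->F, B4->F, B6->T, B7->T, B8->T, B9->T; records B1=T, B1=F, B2=F, B3=S, B4=F, B6=T, B7=T, B8=T, B9=T
run #2 (g=1, z=6) runs B1->F, B3->E, B2->F, B4->F, B6->T, B7->F, B8->F, B11->E, B10->T; records B1=F, B2=F, B3=E, B4=F, B6=T, B7=F, B8=F, B10=T, B11=E
run #3 (g=2, z=2) runs B1->T, B1->T, B1->F, B3->S, B2->F, B4->T, B5->F, B6->T, B7->F, B8->F, B11->E, B10->F; records B1=T, B1=F, B2=F, B3=S, B4=T, B5=F, B6=T, B7=F, B8=F, B10=F, B11=E
run #4 (g=4, z=3) runs B1->T, B1->F, B3->S, B2->F, B4->F, B6->T, B7->T, B8->T, B9->T; records B1=T, B1=F, B2=F, B3=S, B4=F, B6=T, B7=T, B8=T, B9=T
run #5 (g=1, z=7) runs B1->F, B3->E, B2->F, B4->F, B6->T, B7->F, B8->F, B11->E, B10->T; records B1=F, B2=F, B3=E, B4=F, B6=T, B7=F, B8=F, B10=T, B11=E
run #6 (g=8, z=1) runs B1->T, B1->T, B1->F, B3->S, B2->F, B4->F, B6->T, B7->T, B8->T, B9->T; records B1=T, B1=F, B2=F, B3=S, B4=F, B6=T, B7=T, B8=T, B9=T
run #7 (g=10, z=2) runs B1->T, B1->T, B1->F, B3->S, B2->F, B4->F, B6->T, B7->T, B8->F, B11->S, B10->F; records B1=T, B1=F, B2=F, B3=S, B4=F, B6=T, B7=T, B8=F, B10=F, B11=S
run #8 (g=12, z=2) runs B1->T, B1->T, B1->F, B3->S, B2->F, B4->F, B6->T, B7->T, B8->T, B9->F; records B1=T, B1=F, B2=F, B3=S, B4=F, B6=T, B7=T, B8=T, B9=F
together the pool reaches 19 outcomes: B1=T, B1=F, B2=F, B3=S, B3=E, B4=T, B4=F, B5=F, B6=T, B7=T, B7=F, B8=T, B8=F, B9=T, B9=F, B10=T, B10=F, B11=S, B11=E
every size-1 subset falls short of the 19 outcomes (best: 11/19)
every size-2 subset falls short of the 19 outcomes (best: 15/19)
every size-3 subset falls short of the 19 outcomes (best: 17/19)
every size-4 subset falls short of the 19 outcomes (best: 18/19)
the canonical winner is {1, 2, 3, 7, 8}: size 5, full 19-outcome coverage, earliest index list among size-5 covers

Answer: 1, 2, 3, 7, 8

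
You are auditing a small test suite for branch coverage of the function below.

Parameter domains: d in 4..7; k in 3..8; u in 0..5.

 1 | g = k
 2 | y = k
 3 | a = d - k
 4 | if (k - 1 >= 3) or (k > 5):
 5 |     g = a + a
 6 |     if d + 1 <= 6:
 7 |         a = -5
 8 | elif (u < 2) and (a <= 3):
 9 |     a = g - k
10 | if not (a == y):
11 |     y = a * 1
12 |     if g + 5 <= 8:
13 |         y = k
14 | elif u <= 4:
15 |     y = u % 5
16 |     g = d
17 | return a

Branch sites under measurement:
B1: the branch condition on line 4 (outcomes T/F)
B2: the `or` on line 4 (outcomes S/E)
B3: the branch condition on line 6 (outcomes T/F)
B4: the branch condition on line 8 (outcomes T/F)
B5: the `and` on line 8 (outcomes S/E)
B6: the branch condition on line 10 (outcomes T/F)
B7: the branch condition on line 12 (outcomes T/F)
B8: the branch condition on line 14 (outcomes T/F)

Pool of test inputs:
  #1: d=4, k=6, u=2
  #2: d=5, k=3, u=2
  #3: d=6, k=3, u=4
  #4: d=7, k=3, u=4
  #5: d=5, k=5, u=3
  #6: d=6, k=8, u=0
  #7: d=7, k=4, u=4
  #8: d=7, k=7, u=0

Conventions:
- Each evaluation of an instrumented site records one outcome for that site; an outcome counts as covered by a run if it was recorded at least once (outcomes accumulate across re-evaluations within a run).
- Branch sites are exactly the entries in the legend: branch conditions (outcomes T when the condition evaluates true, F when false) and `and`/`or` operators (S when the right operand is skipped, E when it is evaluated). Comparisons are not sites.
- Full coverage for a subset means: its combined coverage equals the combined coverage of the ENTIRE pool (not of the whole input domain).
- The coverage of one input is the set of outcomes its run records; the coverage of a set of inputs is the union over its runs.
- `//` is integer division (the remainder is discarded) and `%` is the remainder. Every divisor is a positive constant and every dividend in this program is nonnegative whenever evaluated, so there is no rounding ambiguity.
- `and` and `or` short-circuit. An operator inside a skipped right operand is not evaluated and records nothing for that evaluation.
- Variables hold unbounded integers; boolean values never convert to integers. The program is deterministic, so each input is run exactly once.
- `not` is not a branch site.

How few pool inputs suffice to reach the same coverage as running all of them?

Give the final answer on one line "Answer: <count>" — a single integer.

#1 (d=4, k=6, u=2) -> covered: B1=T, B2=S, B3=T, B6=T, B7=T
#2 (d=5, k=3, u=2) -> covered: B1=F, B2=E, B4=F, B5=S, B6=T, B7=T
#3 (d=6, k=3, u=4) -> covered: B1=F, B2=E, B4=F, B5=S, B6=F, B8=T
#4 (d=7, k=3, u=4) -> covered: B1=F, B2=E, B4=F, B5=S, B6=T, B7=T
#5 (d=5, k=5, u=3) -> covered: B1=T, B2=S, B3=T, B6=T, B7=T
#6 (d=6, k=8, u=0) -> covered: B1=T, B2=S, B3=F, B6=T, B7=T
#7 (d=7, k=4, u=4) -> covered: B1=T, B2=S, B3=F, B6=T, B7=F
#8 (d=7, k=7, u=0) -> covered: B1=T, B2=S, B3=F, B6=T, B7=T
pool-wide coverage (13 outcomes): B1=T, B1=F, B2=S, B2=E, B3=T, B3=F, B4=F, B5=S, B6=T, B6=F, B7=T, B7=F, B8=T
size 1 is not enough: best union over all size-1 subsets is 6/13
size 2 is not enough: best union over all size-2 subsets is 11/13
at size 3, {1, 3, 7} reaches all 13 outcomes; every lexicographically earlier size-3 subset fails

Answer: 3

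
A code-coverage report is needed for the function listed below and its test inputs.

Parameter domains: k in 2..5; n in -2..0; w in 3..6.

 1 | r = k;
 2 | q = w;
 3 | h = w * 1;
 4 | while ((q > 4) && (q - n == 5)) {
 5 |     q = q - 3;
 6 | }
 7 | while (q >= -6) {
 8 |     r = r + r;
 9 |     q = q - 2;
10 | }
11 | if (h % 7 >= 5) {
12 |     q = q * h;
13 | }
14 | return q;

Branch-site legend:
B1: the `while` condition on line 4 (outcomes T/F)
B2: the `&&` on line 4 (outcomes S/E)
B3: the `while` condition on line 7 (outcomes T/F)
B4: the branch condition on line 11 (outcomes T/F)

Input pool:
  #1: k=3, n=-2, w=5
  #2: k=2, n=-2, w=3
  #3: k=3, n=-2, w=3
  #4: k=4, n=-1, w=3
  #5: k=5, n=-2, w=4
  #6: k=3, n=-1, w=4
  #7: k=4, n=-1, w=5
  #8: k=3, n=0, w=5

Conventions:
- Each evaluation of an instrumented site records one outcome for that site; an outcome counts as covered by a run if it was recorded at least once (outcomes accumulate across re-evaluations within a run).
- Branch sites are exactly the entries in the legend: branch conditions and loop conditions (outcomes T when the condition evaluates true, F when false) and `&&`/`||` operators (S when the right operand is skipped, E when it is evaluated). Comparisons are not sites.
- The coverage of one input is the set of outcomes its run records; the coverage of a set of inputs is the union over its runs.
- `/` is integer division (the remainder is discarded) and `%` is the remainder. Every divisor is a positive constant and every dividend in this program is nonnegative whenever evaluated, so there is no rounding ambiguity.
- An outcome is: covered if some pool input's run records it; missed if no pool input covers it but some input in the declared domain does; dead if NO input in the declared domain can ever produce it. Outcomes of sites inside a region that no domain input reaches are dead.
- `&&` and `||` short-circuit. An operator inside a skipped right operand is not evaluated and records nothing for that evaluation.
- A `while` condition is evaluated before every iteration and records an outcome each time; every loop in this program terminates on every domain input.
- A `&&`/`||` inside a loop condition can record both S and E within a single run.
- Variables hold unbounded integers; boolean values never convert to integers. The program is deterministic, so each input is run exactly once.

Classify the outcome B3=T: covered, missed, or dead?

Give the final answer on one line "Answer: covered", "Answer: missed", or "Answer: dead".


B3=T is recorded by pool input(s) 1, 2, 3, 4, 5, 6, 7, 8 -> covered
Answer: covered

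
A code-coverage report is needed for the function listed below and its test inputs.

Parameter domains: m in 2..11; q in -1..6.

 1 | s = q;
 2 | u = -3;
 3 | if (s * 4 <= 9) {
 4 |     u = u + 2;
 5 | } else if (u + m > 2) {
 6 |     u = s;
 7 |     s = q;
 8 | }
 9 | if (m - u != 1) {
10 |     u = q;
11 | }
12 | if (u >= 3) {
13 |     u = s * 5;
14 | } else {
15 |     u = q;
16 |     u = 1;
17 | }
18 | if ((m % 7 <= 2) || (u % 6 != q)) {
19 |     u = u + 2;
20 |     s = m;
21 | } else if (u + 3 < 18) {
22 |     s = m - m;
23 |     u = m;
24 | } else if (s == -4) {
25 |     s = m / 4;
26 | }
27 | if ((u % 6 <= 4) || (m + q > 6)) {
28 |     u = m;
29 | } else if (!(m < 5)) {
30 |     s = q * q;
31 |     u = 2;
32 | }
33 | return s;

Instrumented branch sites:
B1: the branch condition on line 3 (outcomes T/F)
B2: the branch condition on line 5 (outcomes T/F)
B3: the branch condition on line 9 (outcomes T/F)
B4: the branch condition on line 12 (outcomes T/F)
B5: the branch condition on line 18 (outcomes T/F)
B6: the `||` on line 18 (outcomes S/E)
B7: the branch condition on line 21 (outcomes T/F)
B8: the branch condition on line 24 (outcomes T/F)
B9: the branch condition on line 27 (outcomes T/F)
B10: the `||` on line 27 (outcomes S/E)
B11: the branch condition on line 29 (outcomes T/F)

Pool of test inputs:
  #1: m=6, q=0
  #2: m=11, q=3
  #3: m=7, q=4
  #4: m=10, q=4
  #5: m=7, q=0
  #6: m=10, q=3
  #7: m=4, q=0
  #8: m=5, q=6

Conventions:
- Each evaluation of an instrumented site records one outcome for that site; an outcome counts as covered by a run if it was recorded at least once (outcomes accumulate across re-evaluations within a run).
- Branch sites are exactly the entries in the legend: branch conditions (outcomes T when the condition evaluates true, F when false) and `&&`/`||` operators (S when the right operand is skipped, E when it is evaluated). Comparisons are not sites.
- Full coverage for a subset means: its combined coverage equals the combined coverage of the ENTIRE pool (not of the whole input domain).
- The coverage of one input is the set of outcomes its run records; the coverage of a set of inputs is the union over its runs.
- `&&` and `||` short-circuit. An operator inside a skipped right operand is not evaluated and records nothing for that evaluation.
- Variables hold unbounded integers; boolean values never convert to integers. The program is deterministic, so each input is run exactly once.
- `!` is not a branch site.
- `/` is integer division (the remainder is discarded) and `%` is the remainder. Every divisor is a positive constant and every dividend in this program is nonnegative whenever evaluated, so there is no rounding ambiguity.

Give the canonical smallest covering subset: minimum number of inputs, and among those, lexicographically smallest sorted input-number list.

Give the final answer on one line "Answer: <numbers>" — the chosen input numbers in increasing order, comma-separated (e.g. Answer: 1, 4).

run #1 (m=6, q=0) records B1=T, B3=T, B4=F, B5=T, B6=E, B9=T, B10=S
run #2 (m=11, q=3) records B1=F, B2=T, B3=T, B4=T, B5=F, B6=E, B7=F, B8=F, B9=T, B10=S
run #3 (m=7, q=4) records B1=F, B2=T, B3=T, B4=T, B5=T, B6=S, B9=T, B10=S
run #4 (m=10, q=4) records B1=F, B2=T, B3=T, B4=T, B5=T, B6=E, B9=T, B10=S
run #5 (m=7, q=0) records B1=T, B3=T, B4=F, B5=T, B6=S, B9=T, B10=S
run #6 (m=10, q=3) records B1=F, B2=T, B3=T, B4=T, B5=F, B6=E, B7=F, B8=F, B9=T, B10=S
run #7 (m=4, q=0) records B1=T, B3=T, B4=F, B5=T, B6=E, B9=T, B10=S
run #8 (m=5, q=6) records B1=F, B2=F, B3=T, B4=T, B5=T, B6=E, B9=T, B10=S
together the pool reaches 15 outcomes: B1=T, B1=F, B2=T, B2=F, B3=T, B4=T, B4=F, B5=T, B5=F, B6=S, B6=E, B7=F, B8=F, B9=T, B10=S
no size-1 subset reaches all 15 outcomes (best union: 10/15)
no size-2 subset reaches all 15 outcomes (best union: 14/15)
the canonical winner is {2, 5, 8}: size 3, full 15-outcome coverage, earliest index list among size-3 covers

Answer: 2, 5, 8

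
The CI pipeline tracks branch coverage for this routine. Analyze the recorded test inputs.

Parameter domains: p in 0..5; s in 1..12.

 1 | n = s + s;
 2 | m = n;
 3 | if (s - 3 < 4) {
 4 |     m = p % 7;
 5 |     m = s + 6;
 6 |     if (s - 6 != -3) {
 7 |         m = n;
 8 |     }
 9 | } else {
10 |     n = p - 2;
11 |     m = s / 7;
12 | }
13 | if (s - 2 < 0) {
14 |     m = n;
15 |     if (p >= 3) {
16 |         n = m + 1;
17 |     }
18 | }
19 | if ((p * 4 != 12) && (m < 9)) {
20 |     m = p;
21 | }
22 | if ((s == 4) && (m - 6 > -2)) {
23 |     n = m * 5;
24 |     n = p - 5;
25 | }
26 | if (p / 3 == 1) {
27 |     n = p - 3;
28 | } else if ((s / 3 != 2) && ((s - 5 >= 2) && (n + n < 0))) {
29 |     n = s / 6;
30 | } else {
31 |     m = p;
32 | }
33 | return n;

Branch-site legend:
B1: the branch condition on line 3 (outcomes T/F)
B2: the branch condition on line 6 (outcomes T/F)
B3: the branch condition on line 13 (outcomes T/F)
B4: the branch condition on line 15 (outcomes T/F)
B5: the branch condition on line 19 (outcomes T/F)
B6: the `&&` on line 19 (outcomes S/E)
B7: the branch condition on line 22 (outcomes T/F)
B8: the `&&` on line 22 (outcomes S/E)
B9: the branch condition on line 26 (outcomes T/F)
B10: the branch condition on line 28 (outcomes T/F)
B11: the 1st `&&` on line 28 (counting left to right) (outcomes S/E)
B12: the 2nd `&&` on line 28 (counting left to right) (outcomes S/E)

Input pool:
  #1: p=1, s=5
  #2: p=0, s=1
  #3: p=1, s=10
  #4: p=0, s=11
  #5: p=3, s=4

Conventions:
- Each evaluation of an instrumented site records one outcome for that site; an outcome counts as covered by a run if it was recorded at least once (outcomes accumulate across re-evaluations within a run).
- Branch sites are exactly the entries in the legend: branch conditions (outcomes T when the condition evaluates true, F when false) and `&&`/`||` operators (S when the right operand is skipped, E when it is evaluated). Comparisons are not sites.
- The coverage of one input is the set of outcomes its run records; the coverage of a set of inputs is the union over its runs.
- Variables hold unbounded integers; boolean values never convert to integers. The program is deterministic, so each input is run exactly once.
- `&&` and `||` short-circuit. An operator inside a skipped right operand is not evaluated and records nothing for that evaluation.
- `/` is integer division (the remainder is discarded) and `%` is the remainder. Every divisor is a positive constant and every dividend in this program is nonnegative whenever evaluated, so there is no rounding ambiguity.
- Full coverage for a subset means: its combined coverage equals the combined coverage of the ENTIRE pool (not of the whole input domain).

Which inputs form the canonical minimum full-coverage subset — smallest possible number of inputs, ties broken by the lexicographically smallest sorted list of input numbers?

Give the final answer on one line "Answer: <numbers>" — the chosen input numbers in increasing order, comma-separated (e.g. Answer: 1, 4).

#1 (p=1, s=5) -> B1->T, B2->T, B3->F, B6->E, B5->F, B8->S, B7->F, B9->F, B11->E, B12->S, B10->F; covered: B1=T, B2=T, B3=F, B5=F, B6=E, B7=F, B8=S, B9=F, B10=F, B11=E, B12=S
#2 (p=0, s=1) -> B1->T, B2->T, B3->T, B4->F, B6->E, B5->T, B8->S, B7->F, B9->F, B11->E, B12->S, B10->F; covered: B1=T, B2=T, B3=T, B4=F, B5=T, B6=E, B7=F, B8=S, B9=F, B10=F, B11=E, B12=S
#3 (p=1, s=10) -> B1->F, B3->F, B6->E, B5->T, B8->S, B7->F, B9->F, B11->E, B12->E, B10->T; covered: B1=F, B3=F, B5=T, B6=E, B7=F, B8=S, B9=F, B10=T, B11=E, B12=E
#4 (p=0, s=11) -> B1->F, B3->F, B6->E, B5->T, B8->S, B7->F, B9->F, B11->E, B12->E, B10->T; covered: B1=F, B3=F, B5=T, B6=E, B7=F, B8=S, B9=F, B10=T, B11=E, B12=E
#5 (p=3, s=4) -> B1->T, B2->T, B3->F, B6->S, B5->F, B8->E, B7->T, B9->T; covered: B1=T, B2=T, B3=F, B5=F, B6=S, B7=T, B8=E, B9=T
the full pool covers 21 outcomes: B1=T, B1=F, B2=T, B3=T, B3=F, B4=F, B5=T, B5=F, B6=S, B6=E, B7=T, B7=F, B8=S, B8=E, B9=T, B9=F, B10=T, B10=F, B11=E, B12=S, B12=E
checked all size-1 subsets: none covers 21 outcomes (max 12/21)
checked all size-2 subsets: none covers 21 outcomes (max 18/21)
the canonical winner is {2, 3, 5}: size 3, full 21-outcome coverage, earliest index list among size-3 covers

Answer: 2, 3, 5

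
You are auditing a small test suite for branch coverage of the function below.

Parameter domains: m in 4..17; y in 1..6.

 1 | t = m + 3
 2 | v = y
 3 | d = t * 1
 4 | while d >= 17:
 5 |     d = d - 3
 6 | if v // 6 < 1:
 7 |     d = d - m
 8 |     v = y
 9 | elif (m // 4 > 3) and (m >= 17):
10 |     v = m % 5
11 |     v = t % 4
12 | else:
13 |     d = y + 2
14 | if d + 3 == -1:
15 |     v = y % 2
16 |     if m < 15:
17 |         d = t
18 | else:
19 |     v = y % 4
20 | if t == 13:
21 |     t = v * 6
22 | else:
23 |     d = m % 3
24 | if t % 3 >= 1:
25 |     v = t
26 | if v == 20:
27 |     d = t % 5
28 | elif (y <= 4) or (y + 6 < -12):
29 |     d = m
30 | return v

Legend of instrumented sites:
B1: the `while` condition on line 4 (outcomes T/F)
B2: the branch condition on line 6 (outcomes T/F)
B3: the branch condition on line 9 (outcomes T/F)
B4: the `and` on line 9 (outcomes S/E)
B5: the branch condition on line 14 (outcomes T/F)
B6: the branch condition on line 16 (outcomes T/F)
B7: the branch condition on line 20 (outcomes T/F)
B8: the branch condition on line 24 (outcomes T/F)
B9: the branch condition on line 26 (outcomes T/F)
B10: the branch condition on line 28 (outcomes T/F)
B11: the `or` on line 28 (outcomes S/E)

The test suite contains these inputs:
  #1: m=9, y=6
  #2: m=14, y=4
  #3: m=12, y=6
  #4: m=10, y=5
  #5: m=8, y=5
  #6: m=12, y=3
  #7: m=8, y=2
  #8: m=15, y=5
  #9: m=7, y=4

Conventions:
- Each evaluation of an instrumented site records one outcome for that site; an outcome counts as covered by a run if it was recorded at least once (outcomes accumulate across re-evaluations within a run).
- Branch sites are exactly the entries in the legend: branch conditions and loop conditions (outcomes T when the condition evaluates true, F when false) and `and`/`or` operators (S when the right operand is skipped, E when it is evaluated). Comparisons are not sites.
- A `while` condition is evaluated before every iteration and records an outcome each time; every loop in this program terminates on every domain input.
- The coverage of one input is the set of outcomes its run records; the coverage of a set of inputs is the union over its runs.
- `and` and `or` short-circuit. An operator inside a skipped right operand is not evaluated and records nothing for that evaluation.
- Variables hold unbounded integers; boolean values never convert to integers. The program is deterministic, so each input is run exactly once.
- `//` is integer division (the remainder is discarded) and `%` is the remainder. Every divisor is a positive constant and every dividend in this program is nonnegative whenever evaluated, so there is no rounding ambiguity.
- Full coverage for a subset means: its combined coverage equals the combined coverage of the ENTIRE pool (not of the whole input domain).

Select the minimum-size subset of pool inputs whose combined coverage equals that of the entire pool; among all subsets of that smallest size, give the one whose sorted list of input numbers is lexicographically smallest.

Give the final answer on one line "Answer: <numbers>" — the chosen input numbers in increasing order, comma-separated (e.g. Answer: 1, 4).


run #1 (m=9, y=6) runs B1->F, B2->F, B4->S, B3->F, B5->F, B7->F, B8->F, B9->F, B11->E, B10->F; records B1=F, B2=F, B3=F, B4=S, B5=F, B7=F, B8=F, B9=F, B10=F, B11=E
run #2 (m=14, y=4) runs B1->T, B1->F, B2->T, B5->F, B7->F, B8->T, B9->F, B11->S, B10->T; records B1=T, B1=F, B2=T, B5=F, B7=F, B8=T, B9=F, B10=T, B11=S
run #3 (m=12, y=6) runs B1->F, B2->F, B4->S, B3->F, B5->F, B7->F, B8->F, B9->F, B11->E, B10->F; records B1=F, B2=F, B3=F, B4=S, B5=F, B7=F, B8=F, B9=F, B10=F, B11=E
run #4 (m=10, y=5) runs B1->F, B2->T, B5->F, B7->T, B8->F, B9->F, B11->E, B10->F; records B1=F, B2=T, B5=F, B7=T, B8=F, B9=F, B10=F, B11=E
run #5 (m=8, y=5) runs B1->F, B2->T, B5->F, B7->F, B8->T, B9->F, B11->E, B10->F; records B1=F, B2=T, B5=F, B7=F, B8=T, B9=F, B10=F, B11=E
run #6 (m=12, y=3) runs B1->F, B2->T, B5->F, B7->F, B8->F, B9->F, B11->S, B10->T; records B1=F, B2=T, B5=F, B7=F, B8=F, B9=F, B10=T, B11=S
run #7 (m=8, y=2) runs B1->F, B2->T, B5->F, B7->F, B8->T, B9->F, B11->S, B10->T; records B1=F, B2=T, B5=F, B7=F, B8=T, B9=F, B10=T, B11=S
run #8 (m=15, y=5) runs B1->T, B1->F, B2->T, B5->F, B7->F, B8->F, B9->F, B11->E, B10->F; records B1=T, B1=F, B2=T, B5=F, B7=F, B8=F, B9=F, B10=F, B11=E
run #9 (m=7, y=4) runs B1->F, B2->T, B5->F, B7->F, B8->T, B9->F, B11->S, B10->T; records B1=F, B2=T, B5=F, B7=F, B8=T, B9=F, B10=T, B11=S
the full pool covers 16 outcomes: B1=T, B1=F, B2=T, B2=F, B3=F, B4=S, B5=F, B7=T, B7=F, B8=T, B8=F, B9=F, B10=T, B10=F, B11=S, B11=E
size 1 is not enough: best union over all size-1 subsets is 10/16
size 2 is not enough: best union over all size-2 subsets is 15/16
size 3: inputs {1, 2, 4} cover all 16 outcomes, and no lexicographically smaller subset of this size does
Answer: 1, 2, 4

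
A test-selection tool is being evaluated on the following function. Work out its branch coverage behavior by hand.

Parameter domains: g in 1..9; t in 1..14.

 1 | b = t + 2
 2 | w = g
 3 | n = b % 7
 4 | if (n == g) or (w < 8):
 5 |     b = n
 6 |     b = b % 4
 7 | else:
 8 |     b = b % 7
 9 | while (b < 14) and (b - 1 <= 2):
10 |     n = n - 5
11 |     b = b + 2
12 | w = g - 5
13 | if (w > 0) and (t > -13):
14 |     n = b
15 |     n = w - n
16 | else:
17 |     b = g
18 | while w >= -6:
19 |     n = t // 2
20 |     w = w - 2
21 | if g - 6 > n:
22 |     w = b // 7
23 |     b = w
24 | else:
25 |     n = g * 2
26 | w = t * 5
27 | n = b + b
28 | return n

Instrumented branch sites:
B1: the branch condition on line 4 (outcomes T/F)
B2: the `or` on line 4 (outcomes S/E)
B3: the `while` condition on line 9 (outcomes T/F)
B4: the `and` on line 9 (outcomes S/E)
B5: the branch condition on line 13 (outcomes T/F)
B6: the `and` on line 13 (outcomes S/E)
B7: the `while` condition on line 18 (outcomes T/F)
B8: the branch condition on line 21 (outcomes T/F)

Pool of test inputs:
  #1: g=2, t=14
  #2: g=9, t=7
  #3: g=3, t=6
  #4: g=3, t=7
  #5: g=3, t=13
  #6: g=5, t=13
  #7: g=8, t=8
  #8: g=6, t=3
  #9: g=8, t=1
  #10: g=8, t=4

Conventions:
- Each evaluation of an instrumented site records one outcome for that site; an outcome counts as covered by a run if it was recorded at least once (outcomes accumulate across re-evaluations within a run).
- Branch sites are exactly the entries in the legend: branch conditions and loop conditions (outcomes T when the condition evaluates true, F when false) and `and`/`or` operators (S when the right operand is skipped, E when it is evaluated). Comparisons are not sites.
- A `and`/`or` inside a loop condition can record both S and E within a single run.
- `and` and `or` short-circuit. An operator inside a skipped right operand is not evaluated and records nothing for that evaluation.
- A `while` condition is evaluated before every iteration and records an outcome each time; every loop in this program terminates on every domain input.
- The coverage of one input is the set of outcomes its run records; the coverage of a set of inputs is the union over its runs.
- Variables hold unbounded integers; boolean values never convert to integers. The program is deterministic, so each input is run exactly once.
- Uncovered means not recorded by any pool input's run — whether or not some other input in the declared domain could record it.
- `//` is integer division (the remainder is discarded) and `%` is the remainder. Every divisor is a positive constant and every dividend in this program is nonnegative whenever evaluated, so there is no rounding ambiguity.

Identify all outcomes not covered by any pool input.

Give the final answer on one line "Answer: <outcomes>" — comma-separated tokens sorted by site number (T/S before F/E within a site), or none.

input #1 (g=2, t=14): events B2->S, B1->T, B4->E, B3->T, B4->E, B3->F, B6->S, B5->F, B7->T, B7->T, B7->F, B8->F; covers B1=T, B2=S, B3=T, B3=F, B4=E, B5=F, B6=S, B7=T, B7=F, B8=F
input #2 (g=9, t=7): events B2->E, B1->F, B4->E, B3->T, B4->E, B3->F, B6->E, B5->T, B7->T, B7->T, B7->T, B7->T, B7->T, B7->T, ...; covers B1=F, B2=E, B3=T, B3=F, B4=E, B5=T, B6=E, B7=T, B7=F, B8=F
input #3 (g=3, t=6): events B2->E, B1->T, B4->E, B3->T, B4->E, B3->T, B4->E, B3->F, B6->S, B5->F, B7->T, B7->T, B7->T, B7->F, ...; covers B1=T, B2=E, B3=T, B3=F, B4=E, B5=F, B6=S, B7=T, B7=F, B8=F
input #4 (g=3, t=7): events B2->E, B1->T, B4->E, B3->T, B4->E, B3->F, B6->S, B5->F, B7->T, B7->T, B7->T, B7->F, B8->F; covers B1=T, B2=E, B3=T, B3=F, B4=E, B5=F, B6=S, B7=T, B7=F, B8=F
input #5 (g=3, t=13): events B2->E, B1->T, B4->E, B3->T, B4->E, B3->T, B4->E, B3->F, B6->S, B5->F, B7->T, B7->T, B7->T, B7->F, ...; covers B1=T, B2=E, B3=T, B3=F, B4=E, B5=F, B6=S, B7=T, B7=F, B8=F
input #6 (g=5, t=13): events B2->E, B1->T, B4->E, B3->T, B4->E, B3->T, B4->E, B3->F, B6->S, B5->F, B7->T, B7->T, B7->T, B7->T, ...; covers B1=T, B2=E, B3=T, B3=F, B4=E, B5=F, B6=S, B7=T, B7=F, B8=F
input #7 (g=8, t=8): events B2->E, B1->F, B4->E, B3->T, B4->E, B3->F, B6->E, B5->T, B7->T, B7->T, B7->T, B7->T, B7->T, B7->F, ...; covers B1=F, B2=E, B3=T, B3=F, B4=E, B5=T, B6=E, B7=T, B7=F, B8=F
input #8 (g=6, t=3): events B2->E, B1->T, B4->E, B3->T, B4->E, B3->T, B4->E, B3->F, B6->E, B5->T, B7->T, B7->T, B7->T, B7->T, ...; covers B1=T, B2=E, B3=T, B3=F, B4=E, B5=T, B6=E, B7=T, B7=F, B8=F
input #9 (g=8, t=1): events B2->E, B1->F, B4->E, B3->T, B4->E, B3->F, B6->E, B5->T, B7->T, B7->T, B7->T, B7->T, B7->T, B7->F, ...; covers B1=F, B2=E, B3=T, B3=F, B4=E, B5=T, B6=E, B7=T, B7=F, B8=T
input #10 (g=8, t=4): events B2->E, B1->F, B4->E, B3->F, B6->E, B5->T, B7->T, B7->T, B7->T, B7->T, B7->T, B7->F, B8->F; covers B1=F, B2=E, B3=F, B4=E, B5=T, B6=E, B7=T, B7=F, B8=F
union over the pool: B1=T, B1=F, B2=S, B2=E, B3=T, B3=F, B4=E, B5=T, B5=F, B6=S, B6=E, B7=T, B7=F, B8=T, B8=F
uncovered (1 of 16): B4=S

Answer: B4=S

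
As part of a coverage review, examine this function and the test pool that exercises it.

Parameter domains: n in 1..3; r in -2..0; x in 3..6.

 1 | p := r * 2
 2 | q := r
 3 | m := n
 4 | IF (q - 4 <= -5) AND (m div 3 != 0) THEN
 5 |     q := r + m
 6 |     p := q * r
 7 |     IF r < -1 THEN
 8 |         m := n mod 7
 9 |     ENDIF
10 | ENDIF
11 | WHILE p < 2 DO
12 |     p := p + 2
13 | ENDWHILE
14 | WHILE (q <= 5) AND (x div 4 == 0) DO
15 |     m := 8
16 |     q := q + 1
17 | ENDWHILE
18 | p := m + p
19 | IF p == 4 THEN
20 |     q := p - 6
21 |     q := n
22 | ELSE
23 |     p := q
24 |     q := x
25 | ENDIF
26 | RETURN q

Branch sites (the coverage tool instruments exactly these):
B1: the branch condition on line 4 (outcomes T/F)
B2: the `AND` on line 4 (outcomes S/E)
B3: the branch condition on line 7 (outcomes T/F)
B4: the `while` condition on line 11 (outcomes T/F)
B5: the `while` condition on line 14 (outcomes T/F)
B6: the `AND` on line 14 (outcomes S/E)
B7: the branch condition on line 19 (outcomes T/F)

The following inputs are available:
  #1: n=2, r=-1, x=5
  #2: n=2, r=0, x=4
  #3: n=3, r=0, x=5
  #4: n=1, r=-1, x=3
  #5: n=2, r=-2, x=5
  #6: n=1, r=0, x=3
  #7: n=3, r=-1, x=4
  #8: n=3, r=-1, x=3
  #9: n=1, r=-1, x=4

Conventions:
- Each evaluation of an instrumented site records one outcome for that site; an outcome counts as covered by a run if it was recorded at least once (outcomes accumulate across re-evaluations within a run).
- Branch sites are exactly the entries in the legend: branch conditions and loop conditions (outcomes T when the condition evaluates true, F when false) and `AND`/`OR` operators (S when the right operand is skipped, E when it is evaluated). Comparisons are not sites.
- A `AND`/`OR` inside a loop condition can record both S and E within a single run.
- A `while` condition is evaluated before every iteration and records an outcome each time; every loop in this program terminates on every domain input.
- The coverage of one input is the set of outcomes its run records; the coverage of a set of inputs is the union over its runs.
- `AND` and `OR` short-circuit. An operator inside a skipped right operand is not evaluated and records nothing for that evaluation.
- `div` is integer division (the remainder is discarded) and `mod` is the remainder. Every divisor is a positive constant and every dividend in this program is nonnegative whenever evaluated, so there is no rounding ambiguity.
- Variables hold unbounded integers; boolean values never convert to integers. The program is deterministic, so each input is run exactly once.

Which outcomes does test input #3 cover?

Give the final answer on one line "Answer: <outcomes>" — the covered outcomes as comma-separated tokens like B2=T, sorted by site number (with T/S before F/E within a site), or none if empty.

Tracing the run of input #3 (n=3, r=0, x=5):
  B2->S, B1->F, B4->T, B4->F, B6->E, B5->F, B7->F
deduplicating events, the covered set is: B1=F, B2=S, B4=T, B4=F, B5=F, B6=E, B7=F

Answer: B1=F, B2=S, B4=T, B4=F, B5=F, B6=E, B7=F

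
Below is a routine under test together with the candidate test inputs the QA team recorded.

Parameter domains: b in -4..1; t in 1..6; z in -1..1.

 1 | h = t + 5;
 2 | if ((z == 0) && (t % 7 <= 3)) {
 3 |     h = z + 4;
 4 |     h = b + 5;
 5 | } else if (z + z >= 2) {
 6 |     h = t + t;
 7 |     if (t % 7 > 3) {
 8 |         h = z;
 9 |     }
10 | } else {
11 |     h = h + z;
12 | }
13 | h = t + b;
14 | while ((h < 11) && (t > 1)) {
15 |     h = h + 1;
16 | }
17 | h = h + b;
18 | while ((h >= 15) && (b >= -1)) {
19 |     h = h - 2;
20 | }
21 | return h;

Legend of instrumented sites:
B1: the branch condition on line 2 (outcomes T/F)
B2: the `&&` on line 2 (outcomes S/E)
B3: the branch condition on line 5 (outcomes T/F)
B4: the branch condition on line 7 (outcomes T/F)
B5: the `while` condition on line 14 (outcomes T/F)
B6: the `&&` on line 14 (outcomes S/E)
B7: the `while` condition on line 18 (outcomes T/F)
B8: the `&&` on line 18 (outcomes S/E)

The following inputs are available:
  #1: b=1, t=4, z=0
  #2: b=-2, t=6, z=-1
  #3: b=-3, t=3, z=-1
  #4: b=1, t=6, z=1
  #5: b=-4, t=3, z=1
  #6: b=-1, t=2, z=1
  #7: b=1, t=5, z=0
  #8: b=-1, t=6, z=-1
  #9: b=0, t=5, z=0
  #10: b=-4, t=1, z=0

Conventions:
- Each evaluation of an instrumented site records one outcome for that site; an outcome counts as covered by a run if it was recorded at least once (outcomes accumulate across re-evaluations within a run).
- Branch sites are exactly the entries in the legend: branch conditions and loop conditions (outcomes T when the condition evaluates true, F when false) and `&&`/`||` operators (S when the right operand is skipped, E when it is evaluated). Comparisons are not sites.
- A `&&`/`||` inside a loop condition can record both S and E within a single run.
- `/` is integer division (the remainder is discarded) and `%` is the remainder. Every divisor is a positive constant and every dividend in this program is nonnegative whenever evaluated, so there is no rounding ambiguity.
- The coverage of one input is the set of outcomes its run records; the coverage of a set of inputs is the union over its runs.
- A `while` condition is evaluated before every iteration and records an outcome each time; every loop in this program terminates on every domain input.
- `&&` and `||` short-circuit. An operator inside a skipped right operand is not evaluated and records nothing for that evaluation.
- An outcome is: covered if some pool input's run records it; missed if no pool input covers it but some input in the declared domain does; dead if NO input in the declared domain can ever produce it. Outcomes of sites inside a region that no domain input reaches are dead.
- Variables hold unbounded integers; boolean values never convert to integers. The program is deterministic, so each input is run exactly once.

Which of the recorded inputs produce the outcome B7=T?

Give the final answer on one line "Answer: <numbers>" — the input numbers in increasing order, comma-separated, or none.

input #1 (b=1, t=4, z=0): does not produce B7=T
input #2 (b=-2, t=6, z=-1): does not produce B7=T
input #3 (b=-3, t=3, z=-1): does not produce B7=T
input #4 (b=1, t=6, z=1): does not produce B7=T
input #5 (b=-4, t=3, z=1): does not produce B7=T
input #6 (b=-1, t=2, z=1): does not produce B7=T
input #7 (b=1, t=5, z=0): does not produce B7=T
input #8 (b=-1, t=6, z=-1): does not produce B7=T
input #9 (b=0, t=5, z=0): does not produce B7=T
input #10 (b=-4, t=1, z=0): does not produce B7=T

Answer: none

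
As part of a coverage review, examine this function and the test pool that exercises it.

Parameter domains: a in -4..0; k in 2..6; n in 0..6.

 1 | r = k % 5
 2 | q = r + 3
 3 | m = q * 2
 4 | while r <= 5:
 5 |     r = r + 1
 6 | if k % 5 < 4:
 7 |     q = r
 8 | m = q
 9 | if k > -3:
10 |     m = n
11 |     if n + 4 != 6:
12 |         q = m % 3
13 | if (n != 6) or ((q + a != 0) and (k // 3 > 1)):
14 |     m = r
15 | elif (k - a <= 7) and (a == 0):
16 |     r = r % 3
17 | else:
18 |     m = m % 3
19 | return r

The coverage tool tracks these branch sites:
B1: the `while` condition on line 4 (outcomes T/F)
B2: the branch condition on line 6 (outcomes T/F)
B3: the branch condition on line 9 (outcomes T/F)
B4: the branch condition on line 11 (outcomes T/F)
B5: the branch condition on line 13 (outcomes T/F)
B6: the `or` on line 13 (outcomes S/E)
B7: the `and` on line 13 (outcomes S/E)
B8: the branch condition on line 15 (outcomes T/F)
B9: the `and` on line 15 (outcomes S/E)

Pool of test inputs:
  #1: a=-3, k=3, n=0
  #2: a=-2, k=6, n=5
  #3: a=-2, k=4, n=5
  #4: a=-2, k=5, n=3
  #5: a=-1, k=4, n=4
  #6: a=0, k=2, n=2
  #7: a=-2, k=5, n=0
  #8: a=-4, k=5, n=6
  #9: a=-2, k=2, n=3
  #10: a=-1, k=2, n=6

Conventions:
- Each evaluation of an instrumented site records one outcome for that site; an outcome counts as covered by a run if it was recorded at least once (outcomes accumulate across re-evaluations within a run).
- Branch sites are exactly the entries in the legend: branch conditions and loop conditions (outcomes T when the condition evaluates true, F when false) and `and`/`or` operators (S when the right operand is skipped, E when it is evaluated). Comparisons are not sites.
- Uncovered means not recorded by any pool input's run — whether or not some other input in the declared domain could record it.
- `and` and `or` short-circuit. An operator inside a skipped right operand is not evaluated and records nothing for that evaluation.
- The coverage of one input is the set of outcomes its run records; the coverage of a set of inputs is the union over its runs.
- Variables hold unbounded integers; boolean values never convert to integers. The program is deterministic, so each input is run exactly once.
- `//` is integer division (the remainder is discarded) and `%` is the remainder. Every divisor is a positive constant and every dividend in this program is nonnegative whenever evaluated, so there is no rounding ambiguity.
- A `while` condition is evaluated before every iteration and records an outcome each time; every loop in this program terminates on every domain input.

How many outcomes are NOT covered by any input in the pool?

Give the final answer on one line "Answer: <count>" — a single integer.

#1 (a=-3, k=3, n=0) -> B1->T, B1->T, B1->T, B1->F, B2->T, B3->T, B4->T, B6->S, B5->T; covered: B1=T, B1=F, B2=T, B3=T, B4=T, B5=T, B6=S
#2 (a=-2, k=6, n=5) -> B1->T, B1->T, B1->T, B1->T, B1->T, B1->F, B2->T, B3->T, B4->T, B6->S, B5->T; covered: B1=T, B1=F, B2=T, B3=T, B4=T, B5=T, B6=S
#3 (a=-2, k=4, n=5) -> B1->T, B1->T, B1->F, B2->F, B3->T, B4->T, B6->S, B5->T; covered: B1=T, B1=F, B2=F, B3=T, B4=T, B5=T, B6=S
#4 (a=-2, k=5, n=3) -> B1->T, B1->T, B1->T, B1->T, B1->T, B1->T, B1->F, B2->T, B3->T, B4->T, B6->S, B5->T; covered: B1=T, B1=F, B2=T, B3=T, B4=T, B5=T, B6=S
#5 (a=-1, k=4, n=4) -> B1->T, B1->T, B1->F, B2->F, B3->T, B4->T, B6->S, B5->T; covered: B1=T, B1=F, B2=F, B3=T, B4=T, B5=T, B6=S
#6 (a=0, k=2, n=2) -> B1->T, B1->T, B1->T, B1->T, B1->F, B2->T, B3->T, B4->F, B6->S, B5->T; covered: B1=T, B1=F, B2=T, B3=T, B4=F, B5=T, B6=S
#7 (a=-2, k=5, n=0) -> B1->T, B1->T, B1->T, B1->T, B1->T, B1->T, B1->F, B2->T, B3->T, B4->T, B6->S, B5->T; covered: B1=T, B1=F, B2=T, B3=T, B4=T, B5=T, B6=S
#8 (a=-4, k=5, n=6) -> B1->T, B1->T, B1->T, B1->T, B1->T, B1->T, B1->F, B2->T, B3->T, B4->T, B6->E, B7->E, B5->F, B9->S, ...; covered: B1=T, B1=F, B2=T, B3=T, B4=T, B5=F, B6=E, B7=E, B8=F, B9=S
#9 (a=-2, k=2, n=3) -> B1->T, B1->T, B1->T, B1->T, B1->F, B2->T, B3->T, B4->T, B6->S, B5->T; covered: B1=T, B1=F, B2=T, B3=T, B4=T, B5=T, B6=S
#10 (a=-1, k=2, n=6) -> B1->T, B1->T, B1->T, B1->T, B1->F, B2->T, B3->T, B4->T, B6->E, B7->E, B5->F, B9->E, B8->F; covered: B1=T, B1=F, B2=T, B3=T, B4=T, B5=F, B6=E, B7=E, B8=F, B9=E
union over the pool: B1=T, B1=F, B2=T, B2=F, B3=T, B4=T, B4=F, B5=T, B5=F, B6=S, B6=E, B7=E, B8=F, B9=S, B9=E
uncovered (3 of 18): B3=F, B7=S, B8=T

Answer: 3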